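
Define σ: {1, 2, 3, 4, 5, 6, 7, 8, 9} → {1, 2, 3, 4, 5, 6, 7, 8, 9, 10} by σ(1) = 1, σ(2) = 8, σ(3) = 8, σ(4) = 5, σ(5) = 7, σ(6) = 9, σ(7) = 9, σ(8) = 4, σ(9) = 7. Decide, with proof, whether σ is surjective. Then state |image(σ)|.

No element maps to 2, so σ is not surjective.
The image of σ is {1, 4, 5, 7, 8, 9}, which has 6 elements.

6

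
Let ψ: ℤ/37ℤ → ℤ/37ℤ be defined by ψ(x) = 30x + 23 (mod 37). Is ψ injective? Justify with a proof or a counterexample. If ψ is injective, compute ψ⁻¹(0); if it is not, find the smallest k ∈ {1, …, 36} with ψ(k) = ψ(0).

35

If ψ(s) = ψ(t), then 30s ≡ 30t (mod 37). Because gcd(30, 37) = 1, we may cancel 30 to get s ≡ t (mod 37).
Therefore ψ is injective.
We now compute 30⁻¹ mod 37 explicitly. Euclid's algorithm: 37 = 1·30 + 7, 30 = 4·7 + 2, 7 = 3·2 + 1; back-substituting gives 1 = 21·30 − 17·37, so 30⁻¹ ≡ 21 (mod 37).
Since ψ is injective, we compute ψ⁻¹(0): solve 30x + 23 ≡ 0 (mod 37), i.e. 30x ≡ 14 (mod 37).
Multiplying by 30⁻¹ = 21 gives x ≡ 21·14 = 294 = 7·37 + 35 ≡ 35 (mod 37).
Check: ψ(35) = 30·35 + 23 = 1073 = 29·37 + 0 ≡ 0 (mod 37).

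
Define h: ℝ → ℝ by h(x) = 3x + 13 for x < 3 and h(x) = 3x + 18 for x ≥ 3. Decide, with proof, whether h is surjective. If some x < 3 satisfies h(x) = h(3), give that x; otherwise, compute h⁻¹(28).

Both pieces are strictly increasing (slopes 3 and 3), so each is injective on its own interval.
The left piece maps (−∞, 3) onto (−∞, 22); the right piece maps [3, ∞) onto [27, ∞).
The union (−∞, 22) ∪ [27, ∞) omits the interval between 22 and 27; in particular 22 has no preimage. So h is not surjective.
Because the two images are disjoint, no x < 3 has h(x) = h(3), so we compute h⁻¹(28): 28 lies in [27, ∞), so solve 3x + 18 = 28: x = (28 − 18)/3 = 10/3.

10/3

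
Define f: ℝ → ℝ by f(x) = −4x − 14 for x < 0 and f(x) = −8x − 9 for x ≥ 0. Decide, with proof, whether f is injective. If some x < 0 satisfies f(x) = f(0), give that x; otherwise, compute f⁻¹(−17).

-5/4

Both pieces are strictly decreasing (slopes −4 and −8), so each is injective on its own interval.
The left piece maps (−∞, 0) onto (−14, ∞); the right piece maps [0, ∞) onto (−∞, −9].
These images overlap. In particular f(0) = −9 (right piece), and solving −4x − 14 = −9 on the left piece gives x = −5/4 < 0.
So f(−5/4) = f(0) with −5/4 ≠ 0, and f is not injective. This x = −5/4 is the requested value below 0.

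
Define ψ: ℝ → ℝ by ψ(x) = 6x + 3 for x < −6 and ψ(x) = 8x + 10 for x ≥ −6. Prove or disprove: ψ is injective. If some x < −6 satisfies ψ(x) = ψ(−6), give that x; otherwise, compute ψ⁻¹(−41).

-41/6

Both pieces are strictly increasing (slopes 6 and 8), so each is injective on its own interval.
The left piece maps (−∞, −6) onto (−∞, −33); the right piece maps [−6, ∞) onto [−38, ∞).
These images overlap. In particular ψ(−6) = −38 (right piece), and solving 6x + 3 = −38 on the left piece gives x = −41/6 < −6.
So ψ(−41/6) = ψ(−6) with −41/6 ≠ −6, and ψ is not injective. This x = −41/6 is the requested value below −6.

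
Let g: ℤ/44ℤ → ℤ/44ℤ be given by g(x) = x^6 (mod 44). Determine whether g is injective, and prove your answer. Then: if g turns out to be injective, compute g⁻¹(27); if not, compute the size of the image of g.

g(10): Repeated squaring mod 44: 10^1 ≡ 10, 10^2 ≡ 10² = 100 ≡ 12, 10^4 ≡ 12² = 144 ≡ 12. Since 6 = 4 + 2, 10^6 ≡ 12·12: 12·12 = 144 ≡ 12. So 10^6 ≡ 12 (mod 44).
g(12): Repeated squaring mod 44: 12^1 ≡ 12, 12^2 ≡ 12² = 144 ≡ 12, 12^4 ≡ 12² = 144 ≡ 12. Since 6 = 4 + 2, 12^6 ≡ 12·12: 12·12 = 144 ≡ 12. So 12^6 ≡ 12 (mod 44).
So g(10) = g(12) = 12 while 10 ≠ 12, so g is not injective.
Since g is not injective, we determine |image(g)|. Computing x^6 mod 44 for each x (by repeated squaring, reducing mod 44 at every step), the values g(0), g(1), …, g(43) are: 0, 1, 20, 25, 4, 5, 16, 37, 36, 9, 12, 33, 12, 9, 36, 37, 16, 5, 4, 25, 20, 1, 0, 1, 20, 25, 4, 5, 16, 37, 36, 9, 12, 33, 12, 9, 36, 37, 16, 5, 4, 25, 20, 1.
The distinct values are {0, 1, 4, 5, 9, 12, 16, 20, 25, 33, 36, 37}; there are 12 of them.

12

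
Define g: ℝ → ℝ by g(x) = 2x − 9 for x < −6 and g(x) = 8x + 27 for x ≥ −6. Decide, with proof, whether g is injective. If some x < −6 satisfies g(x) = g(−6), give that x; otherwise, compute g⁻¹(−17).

Both pieces are strictly increasing (slopes 2 and 8), so each is injective on its own interval.
The left piece maps (−∞, −6) onto (−∞, −21); the right piece maps [−6, ∞) onto [−21, ∞).
These images are disjoint, so no value is attained by both pieces. Hence g is injective.
Because the two images are disjoint, no x < −6 has g(x) = g(−6), so we compute g⁻¹(−17): −17 lies in [−21, ∞), so solve 8x + 27 = −17: x = (−17 − 27)/8 = −11/2.

-11/2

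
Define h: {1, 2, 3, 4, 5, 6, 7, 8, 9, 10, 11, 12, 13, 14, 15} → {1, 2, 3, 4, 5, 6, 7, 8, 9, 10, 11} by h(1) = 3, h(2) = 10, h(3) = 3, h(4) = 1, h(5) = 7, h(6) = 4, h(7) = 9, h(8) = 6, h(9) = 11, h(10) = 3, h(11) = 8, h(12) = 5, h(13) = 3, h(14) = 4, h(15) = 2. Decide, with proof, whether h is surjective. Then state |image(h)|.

Every element of the codomain has a preimage: 1 = h(4), 2 = h(15), 3 = h(1), 4 = h(6), 5 = h(12), 6 = h(8), 7 = h(5), 8 = h(11), 9 = h(7), 10 = h(2), 11 = h(9).
Therefore h is surjective.
The image of h is {1, 2, 3, 4, 5, 6, 7, 8, 9, 10, 11}, which has 11 elements.

11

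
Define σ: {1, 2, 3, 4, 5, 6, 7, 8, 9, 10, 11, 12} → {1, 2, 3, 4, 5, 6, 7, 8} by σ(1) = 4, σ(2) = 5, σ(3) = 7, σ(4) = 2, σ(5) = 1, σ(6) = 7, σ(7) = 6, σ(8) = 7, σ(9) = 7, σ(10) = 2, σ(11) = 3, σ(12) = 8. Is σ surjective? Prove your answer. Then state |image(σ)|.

Every element of the codomain has a preimage: 1 = σ(5), 2 = σ(4), 3 = σ(11), 4 = σ(1), 5 = σ(2), 6 = σ(7), 7 = σ(3), 8 = σ(12).
Hence σ is surjective.
The image of σ is {1, 2, 3, 4, 5, 6, 7, 8}, which has 8 elements.

8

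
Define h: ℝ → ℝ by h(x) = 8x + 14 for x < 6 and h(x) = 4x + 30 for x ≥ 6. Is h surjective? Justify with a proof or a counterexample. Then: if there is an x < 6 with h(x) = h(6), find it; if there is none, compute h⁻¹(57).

5

Both pieces are strictly increasing (slopes 8 and 4), so each is injective on its own interval.
The left piece maps (−∞, 6) onto (−∞, 62); the right piece maps [6, ∞) onto [54, ∞).
The union (−∞, 62) ∪ [54, ∞) covers ℝ, so h is surjective.
For the follow-up: the images overlap, so an x < 6 with h(x) = h(6) exists. h(6) = 54; solving 8x + 14 = 54 for x < 6 gives x = (54 − 14)/8 = 5.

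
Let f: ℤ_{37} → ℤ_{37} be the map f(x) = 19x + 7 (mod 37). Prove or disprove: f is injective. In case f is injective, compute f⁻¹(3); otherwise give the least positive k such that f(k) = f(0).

Recall that f is injective if f(x_1) = f(x_2) implies x_1 = x_2.
Suppose f(x_1) = f(x_2) in ℤ_{37}. Then 19x_1 + 7 ≡ 19x_2 + 7 (mod 37), hence 19(x_1 − x_2) ≡ 0 (mod 37).
Since gcd(19, 37) = 1, 19 is invertible modulo 37, so x_1 − x_2 ≡ 0 (mod 37), i.e. x_1 = x_2.
So f is injective.
We now compute 19⁻¹ mod 37 explicitly. Euclid's algorithm: 37 = 1·19 + 18, 19 = 1·18 + 1; back-substituting gives 1 = 2·19 − 1·37, so 19⁻¹ ≡ 2 (mod 37).
Since f is injective, we find f⁻¹(3): we need 19x ≡ 3 − 7 ≡ 33 (mod 37). Using 19⁻¹ = 2: x ≡ 2·33 = 66 = 1·37 + 29, so x = 29.
Check: f(29) = 19·29 + 7 = 558 = 15·37 + 3 ≡ 3 (mod 37).

29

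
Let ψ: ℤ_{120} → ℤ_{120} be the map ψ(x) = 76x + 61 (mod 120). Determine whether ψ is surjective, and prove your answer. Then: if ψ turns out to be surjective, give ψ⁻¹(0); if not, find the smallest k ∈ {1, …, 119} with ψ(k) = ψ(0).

30

By definition, surjectivity means every element of the codomain has a preimage under ψ.
Since gcd(76, 120) = 4, we have 76x ≡ 0 (mod 4) for all x, so ψ(x) ≡ 1 (mod 4).
But 0 ≢ 1 (mod 4), so 0 ∈ ℤ_{120} has no preimage. Thus ψ is not surjective.
Since ψ is not surjective, we find the least positive k with ψ(k) = ψ(0): this means 76k ≡ 0 (mod 120), i.e. 120 ∣ 76k. Since gcd(76, 120) = 4, dividing through by 4 this holds exactly when 30 ∣ 19k, and as gcd(19, 30) = 1, exactly when 30 ∣ k.
The smallest positive such k is 30.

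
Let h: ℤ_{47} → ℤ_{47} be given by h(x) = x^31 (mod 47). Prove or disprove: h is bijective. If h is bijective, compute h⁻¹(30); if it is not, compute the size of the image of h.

22

Since 47 is prime, the nonzero elements of ℤ_{47} form a cyclic group of order 46.
As gcd(31, 46) = 1, raising to the 31st power is a bijection on this group: if a^31 ≡ b^31 then (ab^{−1})^31 = 1, and the only element of order dividing gcd(31, 46) = 1 is 1, so a = b.
With h(0) = 0 this makes h injective on all of ℤ_{47}, hence bijective (finite equal-size domain and codomain). In particular h is bijective.
Since h is bijective, we find the preimage of 30. The inverse of x ↦ x^31 on (ℤ_{47})^× is x ↦ x^3, because 31·3 = 93 = 2·46 + 1 ≡ 1 (mod 46) and x^{46} = 1 for x ≠ 0 (Fermat). So h⁻¹(30) = 30^3 mod 47.
Repeated squaring mod 47: 30^1 ≡ 30, 30^2 ≡ 30² = 900 ≡ 7. Since 3 = 2 + 1, 30^3 ≡ 7·30: 7·30 = 210 ≡ 22. So 30^3 ≡ 22 (mod 47).
Hence h⁻¹(30) = 22.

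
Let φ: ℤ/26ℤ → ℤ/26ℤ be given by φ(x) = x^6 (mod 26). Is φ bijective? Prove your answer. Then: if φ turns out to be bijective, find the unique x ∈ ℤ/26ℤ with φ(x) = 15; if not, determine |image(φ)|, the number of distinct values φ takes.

φ(1) = 1^6 = 1.
φ(3): Repeated squaring mod 26: 3^1 ≡ 3, 3^2 ≡ 3² = 9, 3^4 ≡ 9² = 81 ≡ 3. Since 6 = 4 + 2, 3^6 ≡ 3·9: 3·9 = 27 ≡ 1. So 3^6 ≡ 1 (mod 26).
So φ(1) = φ(3) = 1 while 1 ≠ 3, so φ is not injective, hence not bijective.
Since φ is not bijective, we determine |image(φ)|. Computing x^6 mod 26 for each x (by repeated squaring, reducing mod 26 at every step), the values φ(0), φ(1), …, φ(25) are: 0, 1, 12, 1, 14, 25, 12, 25, 12, 1, 14, 25, 14, 13, 14, 25, 14, 1, 12, 25, 12, 25, 14, 1, 12, 1.
The distinct values are {0, 1, 12, 13, 14, 25}; there are 6 of them.

6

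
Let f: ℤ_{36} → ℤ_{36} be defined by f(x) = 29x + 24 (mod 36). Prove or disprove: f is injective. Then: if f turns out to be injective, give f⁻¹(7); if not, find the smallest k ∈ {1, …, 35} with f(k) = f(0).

23

If f(u) = f(v), then 29u ≡ 29v (mod 36). Because gcd(29, 36) = 1, we may cancel 29 to get u ≡ v (mod 36).
Thus f is injective.
We now compute 29⁻¹ mod 36 explicitly. Euclid's algorithm: 36 = 1·29 + 7, 29 = 4·7 + 1; back-substituting gives 1 = 5·29 − 4·36, so 29⁻¹ ≡ 5 (mod 36).
Since f is injective, we find f⁻¹(7): we need 29x ≡ 7 − 24 ≡ 19 (mod 36). Using 29⁻¹ = 5: x ≡ 5·19 = 95 = 2·36 + 23, so x = 23.
Check: f(23) = 29·23 + 24 = 691 = 19·36 + 7 ≡ 7 (mod 36).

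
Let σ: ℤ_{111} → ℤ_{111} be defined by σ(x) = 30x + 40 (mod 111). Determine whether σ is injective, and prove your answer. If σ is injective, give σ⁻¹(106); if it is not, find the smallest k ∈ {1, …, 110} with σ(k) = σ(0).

37

Recall that injectivity means: for all a, b in the domain, σ(a) = σ(b) implies a = b.
We have gcd(30, 111) = 3 > 1. Taking a = 0 and b = 37: σ(0) = 40 and σ(37) = 30·37 + 40 = 1150 ≡ 40 (mod 111).
So σ(0) = σ(37) while 0 ≠ 37, hence σ is not injective.
Since σ is not injective, we find the least positive k with σ(k) = σ(0): this means 30k ≡ 0 (mod 111), i.e. 111 ∣ 30k. Since gcd(30, 111) = 3, dividing through by 3 this holds exactly when 37 ∣ 10k, and as gcd(10, 37) = 1, exactly when 37 ∣ k.
The smallest positive such k is 37.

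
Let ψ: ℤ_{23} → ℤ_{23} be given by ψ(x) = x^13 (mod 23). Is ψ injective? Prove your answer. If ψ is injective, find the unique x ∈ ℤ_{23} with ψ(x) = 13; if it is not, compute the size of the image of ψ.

6

Since 23 is prime, the nonzero elements of ℤ_{23} form a cyclic group of order 22.
As gcd(13, 22) = 1, raising to the 13th power is a bijection on this group: if x_1^13 ≡ x_2^13 then (x_1x_2^{−1})^13 = 1, and the only element of order dividing gcd(13, 22) = 1 is 1, so x_1 = x_2.
With ψ(0) = 0 this makes ψ injective on all of ℤ_{23}, hence bijective (finite equal-size domain and codomain). In particular ψ is injective.
Since ψ is injective, we find the preimage of 13. The inverse of x ↦ x^13 on (ℤ_{23})^× is x ↦ x^17, because 13·17 = 221 = 10·22 + 1 ≡ 1 (mod 22) and x^{22} = 1 for x ≠ 0 (Fermat). So ψ⁻¹(13) = 13^17 mod 23.
Repeated squaring mod 23: 13^1 ≡ 13, 13^2 ≡ 13² = 169 ≡ 8, 13^4 ≡ 8² = 64 ≡ 18, 13^8 ≡ 18² = 324 ≡ 2, 13^16 ≡ 2² = 4. Since 17 = 16 + 1, 13^17 ≡ 4·13: 4·13 = 52 ≡ 6. So 13^17 ≡ 6 (mod 23).
Hence ψ⁻¹(13) = 6.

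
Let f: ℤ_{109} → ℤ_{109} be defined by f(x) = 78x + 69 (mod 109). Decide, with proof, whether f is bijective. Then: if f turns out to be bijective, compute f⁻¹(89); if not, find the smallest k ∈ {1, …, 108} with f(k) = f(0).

31

Suppose f(s) = f(t) in ℤ_{109}. Then 78s + 69 ≡ 78t + 69 (mod 109), thus 78(s − t) ≡ 0 (mod 109).
Since gcd(78, 109) = 1, 78 is invertible modulo 109, thus s − t ≡ 0 (mod 109), i.e. s = t.
We now compute 78⁻¹ mod 109 explicitly. Euclid's algorithm: 109 = 1·78 + 31, 78 = 2·31 + 16, 31 = 1·16 + 15, 16 = 1·15 + 1; back-substituting gives 1 = 7·78 − 5·109, so 78⁻¹ ≡ 7 (mod 109).
For any y ∈ ℤ_{109}, x = 7(y − 69) mod 109 satisfies f(x) = 78·7(y − 69) + 69 ≡ y (since 78·7 ≡ 1 mod 109). So every y has a preimage.
So f is bijective.
Since f is bijective, we find f⁻¹(89): we need 78x ≡ 89 − 69 ≡ 20 (mod 109). Using 78⁻¹ = 7: x ≡ 7·20 = 140 = 1·109 + 31, so x = 31.
Check: f(31) = 78·31 + 69 = 2487 = 22·109 + 89 ≡ 89 (mod 109).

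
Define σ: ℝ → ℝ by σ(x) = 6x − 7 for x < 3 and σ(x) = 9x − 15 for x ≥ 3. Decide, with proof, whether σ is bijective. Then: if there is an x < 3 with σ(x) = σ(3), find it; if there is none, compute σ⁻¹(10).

17/6

Both pieces are strictly increasing (slopes 6 and 9), so each is injective on its own interval.
The left piece maps (−∞, 3) onto (−∞, 11); the right piece maps [3, ∞) onto [12, ∞).
The images leave a gap (11 has no preimage), so σ is not surjective, hence not bijective.
Because the two images are disjoint, no x < 3 has σ(x) = σ(3), so we compute σ⁻¹(10): 10 lies in (−∞, 11), so solve 6x − 7 = 10: x = (10 + 7)/6 = 17/6.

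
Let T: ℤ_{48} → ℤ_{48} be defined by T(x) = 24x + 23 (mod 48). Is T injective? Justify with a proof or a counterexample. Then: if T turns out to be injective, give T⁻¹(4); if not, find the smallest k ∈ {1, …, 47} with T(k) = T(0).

2

Recall that injectivity means: for all x_1, x_2 in the domain, T(x_1) = T(x_2) implies x_1 = x_2.
We have gcd(24, 48) = 24 > 1. Taking x_1 = 0 and x_2 = 2: T(0) = 23 and T(2) = 24·2 + 23 = 71 ≡ 23 (mod 48).
So T(0) = T(2) while 0 ≠ 2, therefore T is not injective.
Since T is not injective, we find the least positive k with T(k) = T(0): this means 24k ≡ 0 (mod 48), i.e. 48 ∣ 24k. Since gcd(24, 48) = 24, dividing through by 24 this holds exactly when 2 ∣ k.
The smallest positive such k is 2.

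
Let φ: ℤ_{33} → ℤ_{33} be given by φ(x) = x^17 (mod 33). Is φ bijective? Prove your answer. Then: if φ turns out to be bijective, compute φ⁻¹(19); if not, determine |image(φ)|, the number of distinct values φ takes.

Computing x^17 mod 33 for each x (by repeated squaring, reducing mod 33 at every step), the values φ(0), φ(1), …, φ(32) are: 0, 1, 29, 9, 16, 14, 30, 28, 2, 15, 10, 11, 12, 7, 20, 27, 25, 8, 6, 13, 26, 21, 22, 23, 18, 31, 5, 3, 19, 17, 24, 4, 32.
Every element of ℤ_{33} appears exactly once in this list, so φ is a bijection, and in particular bijective.
Since φ is bijective, we read off the preimage of 19 from the same table: φ(28) = 19, so φ⁻¹(19) = 28.

28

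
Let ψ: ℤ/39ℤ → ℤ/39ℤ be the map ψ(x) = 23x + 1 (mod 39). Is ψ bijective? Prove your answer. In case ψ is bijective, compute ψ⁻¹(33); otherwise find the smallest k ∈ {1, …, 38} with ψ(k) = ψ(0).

37

Suppose ψ(s) = ψ(t) in ℤ/39ℤ. Then 23s + 1 ≡ 23t + 1 (mod 39), so 23(s − t) ≡ 0 (mod 39).
Since gcd(23, 39) = 1, 23 is invertible modulo 39, so s − t ≡ 0 (mod 39), i.e. s = t.
We now compute 23⁻¹ mod 39 explicitly. Euclid's algorithm: 39 = 1·23 + 16, 23 = 1·16 + 7, 16 = 2·7 + 2, 7 = 3·2 + 1; back-substituting gives 1 = 17·23 − 10·39, so 23⁻¹ ≡ 17 (mod 39).
For any y ∈ ℤ/39ℤ, x = 17(y − 1) mod 39 satisfies ψ(x) = 23·17(y − 1) + 1 ≡ y (since 23·17 ≡ 1 mod 39). So every y has a preimage.
So ψ is bijective.
Since ψ is bijective, we find ψ⁻¹(33): we need 23x ≡ 33 − 1 ≡ 32 (mod 39). Using 23⁻¹ = 17: x ≡ 17·32 = 544 = 13·39 + 37, so x = 37.
Check: ψ(37) = 23·37 + 1 = 852 = 21·39 + 33 ≡ 33 (mod 39).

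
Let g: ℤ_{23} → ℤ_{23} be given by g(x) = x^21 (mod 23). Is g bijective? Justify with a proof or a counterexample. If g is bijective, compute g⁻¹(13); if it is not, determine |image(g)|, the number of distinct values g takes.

16

Since 23 is prime, the nonzero elements of ℤ_{23} form a cyclic group of order 22.
As gcd(21, 22) = 1, raising to the 21st power is a bijection on this group: if a^21 ≡ b^21 then (ab^{−1})^21 = 1, and the only element of order dividing gcd(21, 22) = 1 is 1, so a = b.
With g(0) = 0 this makes g injective on all of ℤ_{23}, hence bijective (finite equal-size domain and codomain). In particular g is bijective.
Since g is bijective, we find the preimage of 13. The inverse of x ↦ x^21 on (ℤ_{23})^× is x ↦ x^21, because 21·21 = 441 = 20·22 + 1 ≡ 1 (mod 22) and x^{22} = 1 for x ≠ 0 (Fermat). So g⁻¹(13) = 13^21 mod 23.
Repeated squaring mod 23: 13^1 ≡ 13, 13^2 ≡ 13² = 169 ≡ 8, 13^4 ≡ 8² = 64 ≡ 18, 13^8 ≡ 18² = 324 ≡ 2, 13^16 ≡ 2² = 4. Since 21 = 16 + 4 + 1, 13^21 ≡ 4·18·13: 4·18 = 72 ≡ 3, then 3·13 = 39 ≡ 16. So 13^21 ≡ 16 (mod 23).
Hence g⁻¹(13) = 16.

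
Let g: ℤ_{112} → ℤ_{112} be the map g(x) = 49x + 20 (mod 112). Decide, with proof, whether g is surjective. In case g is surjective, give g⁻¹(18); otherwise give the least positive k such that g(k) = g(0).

16

By definition, surjectivity means every element of the codomain has a preimage under g.
Since gcd(49, 112) = 7, we have 49x ≡ 0 (mod 7) for all x, so g(x) ≡ 6 (mod 7).
But 0 ≢ 6 (mod 7), so 0 ∈ ℤ_{112} has no preimage. Hence g is not surjective.
Since g is not surjective, we find the least positive k with g(k) = g(0): this means 49k ≡ 0 (mod 112), i.e. 112 ∣ 49k. Since gcd(49, 112) = 7, dividing through by 7 this holds exactly when 16 ∣ 7k, and as gcd(7, 16) = 1, exactly when 16 ∣ k.
The smallest positive such k is 16.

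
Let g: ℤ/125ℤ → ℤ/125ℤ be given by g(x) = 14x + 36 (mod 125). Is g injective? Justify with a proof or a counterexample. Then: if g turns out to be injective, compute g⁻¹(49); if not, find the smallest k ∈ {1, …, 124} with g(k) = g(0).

117

If g(u) = g(v), then 14u ≡ 14v (mod 125). Because gcd(14, 125) = 1, we may cancel 14 to get u ≡ v (mod 125).
Therefore g is injective.
We now compute 14⁻¹ mod 125 explicitly. Euclid's algorithm: 125 = 8·14 + 13, 14 = 1·13 + 1; back-substituting gives 1 = 9·14 − 1·125, so 14⁻¹ ≡ 9 (mod 125).
Since g is injective, we find g⁻¹(49): we need 14x ≡ 49 − 36 ≡ 13 (mod 125). Using 14⁻¹ = 9: x ≡ 9·13 = 117, so x = 117.
Check: g(117) = 14·117 + 36 = 1674 = 13·125 + 49 ≡ 49 (mod 125).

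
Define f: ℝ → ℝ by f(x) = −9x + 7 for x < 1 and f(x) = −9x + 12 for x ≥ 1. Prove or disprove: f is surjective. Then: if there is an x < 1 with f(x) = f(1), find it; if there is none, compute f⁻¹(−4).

4/9

Both pieces are strictly decreasing (slopes −9 and −9), so each is injective on its own interval.
The left piece maps (−∞, 1) onto (−2, ∞); the right piece maps [1, ∞) onto (−∞, 3].
The union (−2, ∞) ∪ (−∞, 3] covers ℝ, so f is surjective.
For the follow-up: the images overlap, so an x < 1 with f(x) = f(1) exists. f(1) = 3; solving −9x + 7 = 3 for x < 1 gives x = (3 − 7)/(−9) = 4/9.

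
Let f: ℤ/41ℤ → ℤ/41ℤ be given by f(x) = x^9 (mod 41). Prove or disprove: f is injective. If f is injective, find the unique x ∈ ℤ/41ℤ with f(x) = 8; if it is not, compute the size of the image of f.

5

Since 41 is prime, the nonzero elements of ℤ/41ℤ form a cyclic group of order 40.
As gcd(9, 40) = 1, raising to the 9th power is a bijection on this group: if a^9 ≡ b^9 then (ab^{−1})^9 = 1, and the only element of order dividing gcd(9, 40) = 1 is 1, so a = b.
With f(0) = 0 this makes f injective on all of ℤ/41ℤ, hence bijective (finite equal-size domain and codomain). In particular f is injective.
Since f is injective, we find the preimage of 8. The inverse of x ↦ x^9 on (ℤ/41ℤ)^× is x ↦ x^9, because 9·9 = 81 = 2·40 + 1 ≡ 1 (mod 40) and x^{40} = 1 for x ≠ 0 (Fermat). So f⁻¹(8) = 8^9 mod 41.
Repeated squaring mod 41: 8^1 ≡ 8, 8^2 ≡ 8² = 64 ≡ 23, 8^4 ≡ 23² = 529 ≡ 37, 8^8 ≡ 37² = 1369 ≡ 16. Since 9 = 8 + 1, 8^9 ≡ 16·8: 16·8 = 128 ≡ 5. So 8^9 ≡ 5 (mod 41).
Hence f⁻¹(8) = 5.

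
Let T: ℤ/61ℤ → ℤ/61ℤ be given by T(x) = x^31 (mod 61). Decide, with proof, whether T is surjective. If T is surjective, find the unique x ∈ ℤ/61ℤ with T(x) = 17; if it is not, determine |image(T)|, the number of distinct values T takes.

Since 61 is prime, the nonzero elements of ℤ/61ℤ form a cyclic group of order 60.
As gcd(31, 60) = 1, raising to the 31st power is a bijection on this group: if s^31 ≡ t^31 then (st^{−1})^31 = 1, and the only element of order dividing gcd(31, 60) = 1 is 1, so s = t.
With T(0) = 0 this makes T injective on all of ℤ/61ℤ, hence bijective (finite equal-size domain and codomain). In particular T is surjective.
Since T is surjective, we find the preimage of 17. The inverse of x ↦ x^31 on (ℤ/61ℤ)^× is x ↦ x^31, because 31·31 = 961 = 16·60 + 1 ≡ 1 (mod 60) and x^{60} = 1 for x ≠ 0 (Fermat). So T⁻¹(17) = 17^31 mod 61.
Repeated squaring mod 61: 17^1 ≡ 17, 17^2 ≡ 17² = 289 ≡ 45, 17^4 ≡ 45² = 2025 ≡ 12, 17^8 ≡ 12² = 144 ≡ 22, 17^16 ≡ 22² = 484 ≡ 57. Since 31 = 16 + 8 + 4 + 2 + 1, 17^31 ≡ 57·22·12·45·17: 57·22 = 1254 ≡ 34, then 34·12 = 408 ≡ 42, then 42·45 = 1890 ≡ 60, then 60·17 = 1020 ≡ 44. So 17^31 ≡ 44 (mod 61).
Hence T⁻¹(17) = 44.

44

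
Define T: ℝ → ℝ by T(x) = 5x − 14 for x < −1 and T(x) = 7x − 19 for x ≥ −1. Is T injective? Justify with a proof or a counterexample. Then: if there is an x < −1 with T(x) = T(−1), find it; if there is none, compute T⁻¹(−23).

Both pieces are strictly increasing (slopes 5 and 7), so each is injective on its own interval.
The left piece maps (−∞, −1) onto (−∞, −19); the right piece maps [−1, ∞) onto [−26, ∞).
These images overlap. In particular T(−1) = −26 (right piece), and solving 5x − 14 = −26 on the left piece gives x = −12/5 < −1.
So T(−12/5) = T(−1) with −12/5 ≠ −1, and T is not injective. This x = −12/5 is the requested value below −1.

-12/5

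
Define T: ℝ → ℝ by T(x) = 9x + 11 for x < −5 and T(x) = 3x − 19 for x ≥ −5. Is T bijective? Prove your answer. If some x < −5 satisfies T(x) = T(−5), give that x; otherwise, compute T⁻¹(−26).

Both pieces are strictly increasing (slopes 9 and 3), so each is injective on its own interval.
The left piece maps (−∞, −5) onto (−∞, −34); the right piece maps [−5, ∞) onto [−34, ∞).
Since −34 = −34, the images partition ℝ: T is injective and surjective, hence bijective.
Because the two images are disjoint, no x < −5 has T(x) = T(−5), so we compute T⁻¹(−26): −26 lies in [−34, ∞), so solve 3x − 19 = −26: x = (−26 + 19)/3 = −7/3.

-7/3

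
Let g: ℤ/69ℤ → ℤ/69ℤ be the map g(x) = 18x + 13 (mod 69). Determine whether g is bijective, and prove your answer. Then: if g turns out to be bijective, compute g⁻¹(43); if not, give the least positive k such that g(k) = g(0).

23

We have gcd(18, 69) = 3 > 1. Taking s = 0 and t = 23: g(0) = 13 and g(23) = 18·23 + 13 = 427 ≡ 13 (mod 69).
So g(0) = g(23) while 0 ≠ 23, hence g is not injective, hence not bijective.
Since g is not bijective, we find the least positive k with g(k) = g(0): this means 18k ≡ 0 (mod 69), i.e. 69 ∣ 18k. Since gcd(18, 69) = 3, dividing through by 3 this holds exactly when 23 ∣ 6k, and as gcd(6, 23) = 1, exactly when 23 ∣ k.
The smallest positive such k is 23.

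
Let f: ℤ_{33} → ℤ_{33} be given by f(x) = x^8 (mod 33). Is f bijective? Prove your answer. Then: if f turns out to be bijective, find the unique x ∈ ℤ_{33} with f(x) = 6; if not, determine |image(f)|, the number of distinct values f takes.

12

f(4): Repeated squaring mod 33: 4^1 ≡ 4, 4^2 ≡ 4² = 16, 4^4 ≡ 16² = 256 ≡ 25, 4^8 ≡ 25² = 625 ≡ 31. So 4^8 ≡ 31 (mod 33).
f(7): Repeated squaring mod 33: 7^1 ≡ 7, 7^2 ≡ 7² = 49 ≡ 16, 7^4 ≡ 16² = 256 ≡ 25, 7^8 ≡ 25² = 625 ≡ 31. So 7^8 ≡ 31 (mod 33).
So f(4) = f(7) = 31 while 4 ≠ 7, therefore f is not injective, hence not bijective.
Since f is not bijective, we determine |image(f)|. Computing x^8 mod 33 for each x (by repeated squaring, reducing mod 33 at every step), the values f(0), f(1), …, f(32) are: 0, 1, 25, 27, 31, 4, 15, 31, 16, 3, 1, 22, 12, 25, 16, 9, 4, 4, 9, 16, 25, 12, 22, 1, 3, 16, 31, 15, 4, 31, 27, 25, 1.
The distinct values are {0, 1, 3, 4, 9, 12, 15, 16, 22, 25, 27, 31}; there are 12 of them.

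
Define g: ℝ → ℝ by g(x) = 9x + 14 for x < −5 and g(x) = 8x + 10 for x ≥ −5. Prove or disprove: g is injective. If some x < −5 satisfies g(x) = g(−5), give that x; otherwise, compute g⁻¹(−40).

-6

Both pieces are strictly increasing (slopes 9 and 8), so each is injective on its own interval.
The left piece maps (−∞, −5) onto (−∞, −31); the right piece maps [−5, ∞) onto [−30, ∞).
These images are disjoint, so no value is attained by both pieces. Thus g is injective.
Because the two images are disjoint, no x < −5 has g(x) = g(−5), so we compute g⁻¹(−40): −40 lies in (−∞, −31), so solve 9x + 14 = −40: x = (−40 − 14)/9 = −6.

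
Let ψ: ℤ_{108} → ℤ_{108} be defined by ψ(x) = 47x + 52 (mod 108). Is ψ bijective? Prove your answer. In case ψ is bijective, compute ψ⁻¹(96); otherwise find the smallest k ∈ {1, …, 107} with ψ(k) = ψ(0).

40

If ψ(s) = ψ(t), then 47s ≡ 47t (mod 108). Because gcd(47, 108) = 1, we may cancel 47 to get s ≡ t (mod 108).
We now compute 47⁻¹ mod 108 explicitly. Euclid's algorithm: 108 = 2·47 + 14, 47 = 3·14 + 5, 14 = 2·5 + 4, 5 = 1·4 + 1; back-substituting gives 1 = 23·47 − 10·108, so 47⁻¹ ≡ 23 (mod 108).
Then y ↦ 23(y − 52) is a two-sided inverse to ψ, so every y ∈ ℤ_{108} has a preimage.
Therefore ψ is bijective.
Since ψ is bijective, we compute ψ⁻¹(96): solve 47x + 52 ≡ 96 (mod 108), i.e. 47x ≡ 44 (mod 108).
Multiplying by 47⁻¹ = 23 gives x ≡ 23·44 = 1012 = 9·108 + 40 ≡ 40 (mod 108).
Check: ψ(40) = 47·40 + 52 = 1932 = 17·108 + 96 ≡ 96 (mod 108).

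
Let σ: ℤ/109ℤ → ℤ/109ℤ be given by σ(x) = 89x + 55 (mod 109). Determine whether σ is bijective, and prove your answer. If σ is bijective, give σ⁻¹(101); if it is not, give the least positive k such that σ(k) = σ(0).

By definition, injectivity means: for all x_1, x_2 in the domain, σ(x_1) = σ(x_2) implies x_1 = x_2.
Suppose σ(x_1) = σ(x_2) in ℤ/109ℤ. Then 89x_1 + 55 ≡ 89x_2 + 55 (mod 109), therefore 89(x_1 − x_2) ≡ 0 (mod 109).
Since gcd(89, 109) = 1, 89 is invertible modulo 109, so x_1 − x_2 ≡ 0 (mod 109), i.e. x_1 = x_2.
We now compute 89⁻¹ mod 109 explicitly. Euclid's algorithm: 109 = 1·89 + 20, 89 = 4·20 + 9, 20 = 2·9 + 2, 9 = 4·2 + 1; back-substituting gives 1 = 49·89 − 40·109, so 89⁻¹ ≡ 49 (mod 109).
Then y ↦ 49(y − 55) is a two-sided inverse to σ, so every y ∈ ℤ/109ℤ has a preimage.
Thus σ is bijective.
Since σ is bijective, we compute σ⁻¹(101): solve 89x + 55 ≡ 101 (mod 109), i.e. 89x ≡ 46 (mod 109).
Multiplying by 89⁻¹ = 49 gives x ≡ 49·46 = 2254 = 20·109 + 74 ≡ 74 (mod 109).
Check: σ(74) = 89·74 + 55 = 6641 = 60·109 + 101 ≡ 101 (mod 109).

74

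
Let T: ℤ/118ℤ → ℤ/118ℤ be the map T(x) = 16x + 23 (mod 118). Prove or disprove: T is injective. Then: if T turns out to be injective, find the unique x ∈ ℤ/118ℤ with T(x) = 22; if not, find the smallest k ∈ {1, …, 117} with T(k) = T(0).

We have gcd(16, 118) = 2 > 1. Taking s = 0 and t = 59: T(0) = 23 and T(59) = 16·59 + 23 = 967 ≡ 23 (mod 118).
So T(0) = T(59) while 0 ≠ 59, thus T is not injective.
Since T is not injective, we find the least positive k with T(k) = T(0): this means 16k ≡ 0 (mod 118), i.e. 118 ∣ 16k. Since gcd(16, 118) = 2, dividing through by 2 this holds exactly when 59 ∣ 8k, and as gcd(8, 59) = 1, exactly when 59 ∣ k.
The smallest positive such k is 59.

59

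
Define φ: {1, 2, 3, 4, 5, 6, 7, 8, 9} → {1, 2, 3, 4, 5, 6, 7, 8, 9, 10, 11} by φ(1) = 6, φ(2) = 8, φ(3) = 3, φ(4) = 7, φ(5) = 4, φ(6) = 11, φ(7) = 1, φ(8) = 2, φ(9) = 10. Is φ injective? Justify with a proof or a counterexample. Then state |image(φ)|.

The values φ(1), …, φ(9) are 6, 8, 3, 7, 4, 11, 1, 2, 10 — all distinct.
So φ(s) = φ(t) only when s = t, and φ is injective.
The image of φ is {1, 2, 3, 4, 6, 7, 8, 10, 11}, which has 9 elements.

9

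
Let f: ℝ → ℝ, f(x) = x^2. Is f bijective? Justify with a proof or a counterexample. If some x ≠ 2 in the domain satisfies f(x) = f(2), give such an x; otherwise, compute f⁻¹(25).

-2

f(2) = 4 = (−2)^2 = f(−2) (since 2 is even), with 2 ≠ −2. So f is not injective, hence not bijective.
For the follow-up, such an x exists: taking x = −2 ∈ ℝ gives f(−2) = 4 = f(2) with −2 ≠ 2.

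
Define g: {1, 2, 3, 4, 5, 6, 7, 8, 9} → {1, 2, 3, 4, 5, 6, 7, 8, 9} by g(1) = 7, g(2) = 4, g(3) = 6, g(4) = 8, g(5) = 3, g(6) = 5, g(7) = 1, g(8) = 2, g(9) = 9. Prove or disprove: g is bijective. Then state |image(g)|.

The values 7, 4, 6, 8, 3, 5, 1, 2, 9 are a permutation of {1, 2, 3, 4, 5, 6, 7, 8, 9}: each element appears exactly once.
So g is injective and surjective, hence bijective.
The image of g is {1, 2, 3, 4, 5, 6, 7, 8, 9}, which has 9 elements.

9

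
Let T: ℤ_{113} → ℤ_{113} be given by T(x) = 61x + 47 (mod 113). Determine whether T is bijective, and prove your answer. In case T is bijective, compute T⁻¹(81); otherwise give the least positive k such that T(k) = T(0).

Recall: T is injective when T(x_1) = T(x_2) forces x_1 = x_2.
If T(x_1) = T(x_2), then 61x_1 ≡ 61x_2 (mod 113). Because gcd(61, 113) = 1, we may cancel 61 to get x_1 ≡ x_2 (mod 113).
We now compute 61⁻¹ mod 113 explicitly. Euclid's algorithm: 113 = 1·61 + 52, 61 = 1·52 + 9, 52 = 5·9 + 7, 9 = 1·7 + 2, 7 = 3·2 + 1; back-substituting gives 1 = 63·61 − 34·113, so 61⁻¹ ≡ 63 (mod 113).
For any y ∈ ℤ_{113}, x = 63(y − 47) mod 113 satisfies T(x) = 61·63(y − 47) + 47 ≡ y (since 61·63 ≡ 1 mod 113). So every y has a preimage.
Hence T is bijective.
Since T is bijective, we compute T⁻¹(81): solve 61x + 47 ≡ 81 (mod 113), i.e. 61x ≡ 34 (mod 113).
Multiplying by 61⁻¹ = 63 gives x ≡ 63·34 = 2142 = 18·113 + 108 ≡ 108 (mod 113).
Check: T(108) = 61·108 + 47 = 6635 = 58·113 + 81 ≡ 81 (mod 113).

108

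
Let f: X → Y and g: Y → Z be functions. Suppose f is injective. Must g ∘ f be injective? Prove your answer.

No. Take X = Y = Z = {0, 1, 2}, f = identity (injective), and g(x) = 0 for every x.
Then (g ∘ f)(0) = 0 = (g ∘ f)(2) with 0 ≠ 2, so g ∘ f is not injective.

not injective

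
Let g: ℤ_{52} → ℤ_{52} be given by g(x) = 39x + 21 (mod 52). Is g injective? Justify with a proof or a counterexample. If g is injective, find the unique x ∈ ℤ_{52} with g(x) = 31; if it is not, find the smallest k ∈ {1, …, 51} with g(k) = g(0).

We have gcd(39, 52) = 13 > 1. Taking x_1 = 0 and x_2 = 4: g(0) = 21 and g(4) = 39·4 + 21 = 177 ≡ 21 (mod 52).
So g(0) = g(4) while 0 ≠ 4, therefore g is not injective.
Since g is not injective, we find the least positive k with g(k) = g(0): this means 39k ≡ 0 (mod 52), i.e. 52 ∣ 39k. Since gcd(39, 52) = 13, dividing through by 13 this holds exactly when 4 ∣ 3k, and as gcd(3, 4) = 1, exactly when 4 ∣ k.
The smallest positive such k is 4.

4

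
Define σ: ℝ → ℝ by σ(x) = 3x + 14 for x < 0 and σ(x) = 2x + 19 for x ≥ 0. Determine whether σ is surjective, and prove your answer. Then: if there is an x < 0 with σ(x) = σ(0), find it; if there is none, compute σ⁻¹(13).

Both pieces are strictly increasing (slopes 3 and 2), so each is injective on its own interval.
The left piece maps (−∞, 0) onto (−∞, 14); the right piece maps [0, ∞) onto [19, ∞).
The union (−∞, 14) ∪ [19, ∞) omits the interval between 14 and 19; in particular 14 has no preimage. So σ is not surjective.
Because the two images are disjoint, no x < 0 has σ(x) = σ(0), so we compute σ⁻¹(13): 13 lies in (−∞, 14), so solve 3x + 14 = 13: x = (13 − 14)/3 = −1/3.

-1/3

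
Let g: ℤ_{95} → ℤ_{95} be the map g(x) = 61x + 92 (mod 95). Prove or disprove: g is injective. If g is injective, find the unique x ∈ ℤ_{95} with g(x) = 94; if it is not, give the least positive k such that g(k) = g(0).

67

If g(a) = g(b), then 61a ≡ 61b (mod 95). Because gcd(61, 95) = 1, we may cancel 61 to get a ≡ b (mod 95).
Thus g is injective.
We now compute 61⁻¹ mod 95 explicitly. Euclid's algorithm: 95 = 1·61 + 34, 61 = 1·34 + 27, 34 = 1·27 + 7, 27 = 3·7 + 6, 7 = 1·6 + 1; back-substituting gives 1 = 81·61 − 52·95, so 61⁻¹ ≡ 81 (mod 95).
Since g is injective, we find g⁻¹(94): we need 61x ≡ 94 − 92 ≡ 2 (mod 95). Using 61⁻¹ = 81: x ≡ 81·2 = 162 = 1·95 + 67, so x = 67.
Check: g(67) = 61·67 + 92 = 4179 = 43·95 + 94 ≡ 94 (mod 95).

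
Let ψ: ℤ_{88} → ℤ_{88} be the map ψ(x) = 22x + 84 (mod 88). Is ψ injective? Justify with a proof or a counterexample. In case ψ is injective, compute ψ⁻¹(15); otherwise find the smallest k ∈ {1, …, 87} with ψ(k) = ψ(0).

4

Recall: ψ is injective when ψ(x_1) = ψ(x_2) forces x_1 = x_2.
We have gcd(22, 88) = 22 > 1. Taking x_1 = 0 and x_2 = 4: ψ(0) = 84 and ψ(4) = 22·4 + 84 = 172 ≡ 84 (mod 88).
So ψ(0) = ψ(4) while 0 ≠ 4, so ψ is not injective.
Since ψ is not injective, we find the least positive k with ψ(k) = ψ(0): this means 22k ≡ 0 (mod 88), i.e. 88 ∣ 22k. Since gcd(22, 88) = 22, dividing through by 22 this holds exactly when 4 ∣ k.
The smallest positive such k is 4.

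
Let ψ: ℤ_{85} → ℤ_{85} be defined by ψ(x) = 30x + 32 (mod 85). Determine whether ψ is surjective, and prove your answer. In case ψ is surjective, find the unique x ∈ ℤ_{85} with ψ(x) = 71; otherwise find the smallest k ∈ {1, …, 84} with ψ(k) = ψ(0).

17

Since gcd(30, 85) = 5, we have 30x ≡ 0 (mod 5) for all x, so ψ(x) ≡ 2 (mod 5).
But 0 ≢ 2 (mod 5), so 0 ∈ ℤ_{85} has no preimage. Thus ψ is not surjective.
Since ψ is not surjective, we find the least positive k with ψ(k) = ψ(0): this means 30k ≡ 0 (mod 85), i.e. 85 ∣ 30k. Since gcd(30, 85) = 5, dividing through by 5 this holds exactly when 17 ∣ 6k, and as gcd(6, 17) = 1, exactly when 17 ∣ k.
The smallest positive such k is 17.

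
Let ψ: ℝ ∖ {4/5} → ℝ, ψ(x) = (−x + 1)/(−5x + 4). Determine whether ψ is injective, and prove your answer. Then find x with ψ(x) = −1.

Suppose ψ(x_1) = ψ(x_2). Cross-multiplying: (−x_1 + 1)(−5x_2 + 4) = (−x_2 + 1)(−5x_1 + 4).
Expanding both sides and cancelling the symmetric terms leaves 1·(x_1 − x_2) = 0. Since 1 ≠ 0, x_1 = x_2. Therefore ψ is injective.
Solving ψ(x) = −1: cross-multiplying gives −x + 1 = −1(−5x + 4), which rearranges to −6x = −5, so x = 5/6.

5/6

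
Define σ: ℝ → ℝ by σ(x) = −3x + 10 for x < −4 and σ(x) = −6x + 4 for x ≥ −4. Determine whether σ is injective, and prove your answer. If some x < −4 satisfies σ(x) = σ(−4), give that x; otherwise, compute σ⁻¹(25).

Both pieces are strictly decreasing (slopes −3 and −6), so each is injective on its own interval.
The left piece maps (−∞, −4) onto (22, ∞); the right piece maps [−4, ∞) onto (−∞, 28].
These images overlap. In particular σ(−4) = 28 (right piece), and solving −3x + 10 = 28 on the left piece gives x = −6 < −4.
So σ(−6) = σ(−4) with −6 ≠ −4, and σ is not injective. This x = −6 is the requested value below −4.

-6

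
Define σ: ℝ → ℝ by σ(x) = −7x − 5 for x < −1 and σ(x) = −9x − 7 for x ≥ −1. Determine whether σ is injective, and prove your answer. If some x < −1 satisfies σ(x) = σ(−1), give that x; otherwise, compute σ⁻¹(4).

Both pieces are strictly decreasing (slopes −7 and −9), so each is injective on its own interval.
The left piece maps (−∞, −1) onto (2, ∞); the right piece maps [−1, ∞) onto (−∞, 2].
These images are disjoint, so no value is attained by both pieces. Thus σ is injective.
Because the two images are disjoint, no x < −1 has σ(x) = σ(−1), so we compute σ⁻¹(4): 4 lies in (2, ∞), so solve −7x − 5 = 4: x = (4 + 5)/(−7) = −9/7.

-9/7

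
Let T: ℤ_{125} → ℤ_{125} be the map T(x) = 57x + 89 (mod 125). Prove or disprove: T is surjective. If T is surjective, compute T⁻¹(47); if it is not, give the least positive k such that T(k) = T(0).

Since gcd(57, 125) = 1, 57 is invertible modulo 125. Euclid's algorithm: 125 = 2·57 + 11, 57 = 5·11 + 2, 11 = 5·2 + 1; back-substituting gives 1 = 68·57 − 31·125, so 57⁻¹ ≡ 68 (mod 125).
Then y ↦ 68(y − 89) is a two-sided inverse to T, so every y ∈ ℤ_{125} has a preimage.
Therefore T is surjective.
Since T is surjective, we compute T⁻¹(47): solve 57x + 89 ≡ 47 (mod 125), i.e. 57x ≡ 83 (mod 125).
Multiplying by 57⁻¹ = 68 gives x ≡ 68·83 = 5644 = 45·125 + 19 ≡ 19 (mod 125).
Check: T(19) = 57·19 + 89 = 1172 = 9·125 + 47 ≡ 47 (mod 125).

19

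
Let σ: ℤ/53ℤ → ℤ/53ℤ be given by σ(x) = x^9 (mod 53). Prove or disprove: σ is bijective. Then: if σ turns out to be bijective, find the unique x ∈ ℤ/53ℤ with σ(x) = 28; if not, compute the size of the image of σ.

Since 53 is prime, the nonzero elements of ℤ/53ℤ form a cyclic group of order 52.
As gcd(9, 52) = 1, raising to the 9th power is a bijection on this group: if s^9 ≡ t^9 then (st^{−1})^9 = 1, and the only element of order dividing gcd(9, 52) = 1 is 1, so s = t.
With σ(0) = 0 this makes σ injective on all of ℤ/53ℤ, hence bijective (finite equal-size domain and codomain). In particular σ is bijective.
Since σ is bijective, we find the preimage of 28. The inverse of x ↦ x^9 on (ℤ/53ℤ)^× is x ↦ x^29, because 9·29 = 261 = 5·52 + 1 ≡ 1 (mod 52) and x^{52} = 1 for x ≠ 0 (Fermat). So σ⁻¹(28) = 28^29 mod 53.
Repeated squaring mod 53: 28^1 ≡ 28, 28^2 ≡ 28² = 784 ≡ 42, 28^4 ≡ 42² = 1764 ≡ 15, 28^8 ≡ 15² = 225 ≡ 13, 28^16 ≡ 13² = 169 ≡ 10. Since 29 = 16 + 8 + 4 + 1, 28^29 ≡ 10·13·15·28: 10·13 = 130 ≡ 24, then 24·15 = 360 ≡ 42, then 42·28 = 1176 ≡ 10. So 28^29 ≡ 10 (mod 53).
Hence σ⁻¹(28) = 10.

10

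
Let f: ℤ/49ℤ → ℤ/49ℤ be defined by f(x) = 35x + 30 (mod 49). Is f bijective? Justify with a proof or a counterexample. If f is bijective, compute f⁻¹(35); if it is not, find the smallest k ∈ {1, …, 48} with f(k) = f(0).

By definition, injectivity means: for all x_1, x_2 in the domain, f(x_1) = f(x_2) implies x_1 = x_2.
We have gcd(35, 49) = 7 > 1. Taking x_1 = 0 and x_2 = 7: f(0) = 30 and f(7) = 35·7 + 30 = 275 ≡ 30 (mod 49).
So f(0) = f(7) while 0 ≠ 7, so f is not injective, hence not bijective.
Since f is not bijective, we find the least positive k with f(k) = f(0): this means 35k ≡ 0 (mod 49), i.e. 49 ∣ 35k. Since gcd(35, 49) = 7, dividing through by 7 this holds exactly when 7 ∣ 5k, and as gcd(5, 7) = 1, exactly when 7 ∣ k.
The smallest positive such k is 7.

7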